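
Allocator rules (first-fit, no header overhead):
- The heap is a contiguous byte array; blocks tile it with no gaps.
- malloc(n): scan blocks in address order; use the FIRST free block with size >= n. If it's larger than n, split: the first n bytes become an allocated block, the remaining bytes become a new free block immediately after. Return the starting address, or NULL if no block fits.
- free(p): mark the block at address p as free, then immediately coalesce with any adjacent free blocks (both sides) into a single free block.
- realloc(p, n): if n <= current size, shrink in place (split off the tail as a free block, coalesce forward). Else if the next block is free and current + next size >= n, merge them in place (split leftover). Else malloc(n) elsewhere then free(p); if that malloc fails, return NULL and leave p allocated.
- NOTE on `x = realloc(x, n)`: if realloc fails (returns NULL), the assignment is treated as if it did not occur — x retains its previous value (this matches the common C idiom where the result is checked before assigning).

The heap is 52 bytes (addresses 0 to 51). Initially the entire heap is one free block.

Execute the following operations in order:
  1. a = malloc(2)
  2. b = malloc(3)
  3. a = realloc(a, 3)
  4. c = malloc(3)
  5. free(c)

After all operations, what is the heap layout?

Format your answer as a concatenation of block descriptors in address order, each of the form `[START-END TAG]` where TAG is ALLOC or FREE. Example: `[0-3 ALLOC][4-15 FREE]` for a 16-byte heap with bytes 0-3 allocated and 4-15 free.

Op 1: a = malloc(2) -> a = 0; heap: [0-1 ALLOC][2-51 FREE]
Op 2: b = malloc(3) -> b = 2; heap: [0-1 ALLOC][2-4 ALLOC][5-51 FREE]
Op 3: a = realloc(a, 3) -> a = 5; heap: [0-1 FREE][2-4 ALLOC][5-7 ALLOC][8-51 FREE]
Op 4: c = malloc(3) -> c = 8; heap: [0-1 FREE][2-4 ALLOC][5-7 ALLOC][8-10 ALLOC][11-51 FREE]
Op 5: free(c) -> (freed c); heap: [0-1 FREE][2-4 ALLOC][5-7 ALLOC][8-51 FREE]

Answer: [0-1 FREE][2-4 ALLOC][5-7 ALLOC][8-51 FREE]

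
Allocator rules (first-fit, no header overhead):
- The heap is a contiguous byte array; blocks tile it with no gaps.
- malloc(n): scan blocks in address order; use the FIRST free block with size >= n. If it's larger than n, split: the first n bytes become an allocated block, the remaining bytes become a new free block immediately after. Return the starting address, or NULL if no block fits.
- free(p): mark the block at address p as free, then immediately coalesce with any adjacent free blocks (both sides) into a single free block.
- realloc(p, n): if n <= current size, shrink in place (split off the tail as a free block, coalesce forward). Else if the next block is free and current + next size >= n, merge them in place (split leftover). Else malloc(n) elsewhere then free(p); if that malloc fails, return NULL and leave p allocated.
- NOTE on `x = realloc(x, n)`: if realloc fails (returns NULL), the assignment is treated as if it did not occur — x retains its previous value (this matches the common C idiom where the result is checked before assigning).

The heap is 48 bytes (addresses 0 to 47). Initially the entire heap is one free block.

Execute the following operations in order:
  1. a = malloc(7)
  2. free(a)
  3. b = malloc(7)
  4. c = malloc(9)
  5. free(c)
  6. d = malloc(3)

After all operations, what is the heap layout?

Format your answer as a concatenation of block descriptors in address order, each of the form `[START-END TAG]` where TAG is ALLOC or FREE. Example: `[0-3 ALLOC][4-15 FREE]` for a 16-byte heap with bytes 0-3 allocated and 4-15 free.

Op 1: a = malloc(7) -> a = 0; heap: [0-6 ALLOC][7-47 FREE]
Op 2: free(a) -> (freed a); heap: [0-47 FREE]
Op 3: b = malloc(7) -> b = 0; heap: [0-6 ALLOC][7-47 FREE]
Op 4: c = malloc(9) -> c = 7; heap: [0-6 ALLOC][7-15 ALLOC][16-47 FREE]
Op 5: free(c) -> (freed c); heap: [0-6 ALLOC][7-47 FREE]
Op 6: d = malloc(3) -> d = 7; heap: [0-6 ALLOC][7-9 ALLOC][10-47 FREE]

Answer: [0-6 ALLOC][7-9 ALLOC][10-47 FREE]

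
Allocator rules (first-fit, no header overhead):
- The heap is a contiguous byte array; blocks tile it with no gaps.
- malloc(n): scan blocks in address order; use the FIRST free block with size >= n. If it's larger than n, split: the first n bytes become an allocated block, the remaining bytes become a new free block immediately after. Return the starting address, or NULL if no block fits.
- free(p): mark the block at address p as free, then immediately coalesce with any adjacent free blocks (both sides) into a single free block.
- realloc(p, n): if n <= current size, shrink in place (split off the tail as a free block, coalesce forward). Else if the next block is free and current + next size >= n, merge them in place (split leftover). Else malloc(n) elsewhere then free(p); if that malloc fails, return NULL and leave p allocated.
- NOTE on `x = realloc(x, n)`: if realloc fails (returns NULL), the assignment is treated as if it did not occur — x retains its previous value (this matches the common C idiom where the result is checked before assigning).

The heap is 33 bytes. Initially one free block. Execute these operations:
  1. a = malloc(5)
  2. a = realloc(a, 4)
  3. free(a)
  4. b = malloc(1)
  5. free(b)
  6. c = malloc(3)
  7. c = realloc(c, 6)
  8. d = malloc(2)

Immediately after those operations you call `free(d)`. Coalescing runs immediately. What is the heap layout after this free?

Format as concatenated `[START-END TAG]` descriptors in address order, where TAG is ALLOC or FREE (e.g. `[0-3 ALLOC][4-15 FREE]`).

Answer: [0-5 ALLOC][6-32 FREE]

Derivation:
Op 1: a = malloc(5) -> a = 0; heap: [0-4 ALLOC][5-32 FREE]
Op 2: a = realloc(a, 4) -> a = 0; heap: [0-3 ALLOC][4-32 FREE]
Op 3: free(a) -> (freed a); heap: [0-32 FREE]
Op 4: b = malloc(1) -> b = 0; heap: [0-0 ALLOC][1-32 FREE]
Op 5: free(b) -> (freed b); heap: [0-32 FREE]
Op 6: c = malloc(3) -> c = 0; heap: [0-2 ALLOC][3-32 FREE]
Op 7: c = realloc(c, 6) -> c = 0; heap: [0-5 ALLOC][6-32 FREE]
Op 8: d = malloc(2) -> d = 6; heap: [0-5 ALLOC][6-7 ALLOC][8-32 FREE]
free(d): d = 6 -> block [6-7 ALLOC]; mark free, coalesce with adjacent free neighbors -> [0-5 ALLOC][6-32 FREE]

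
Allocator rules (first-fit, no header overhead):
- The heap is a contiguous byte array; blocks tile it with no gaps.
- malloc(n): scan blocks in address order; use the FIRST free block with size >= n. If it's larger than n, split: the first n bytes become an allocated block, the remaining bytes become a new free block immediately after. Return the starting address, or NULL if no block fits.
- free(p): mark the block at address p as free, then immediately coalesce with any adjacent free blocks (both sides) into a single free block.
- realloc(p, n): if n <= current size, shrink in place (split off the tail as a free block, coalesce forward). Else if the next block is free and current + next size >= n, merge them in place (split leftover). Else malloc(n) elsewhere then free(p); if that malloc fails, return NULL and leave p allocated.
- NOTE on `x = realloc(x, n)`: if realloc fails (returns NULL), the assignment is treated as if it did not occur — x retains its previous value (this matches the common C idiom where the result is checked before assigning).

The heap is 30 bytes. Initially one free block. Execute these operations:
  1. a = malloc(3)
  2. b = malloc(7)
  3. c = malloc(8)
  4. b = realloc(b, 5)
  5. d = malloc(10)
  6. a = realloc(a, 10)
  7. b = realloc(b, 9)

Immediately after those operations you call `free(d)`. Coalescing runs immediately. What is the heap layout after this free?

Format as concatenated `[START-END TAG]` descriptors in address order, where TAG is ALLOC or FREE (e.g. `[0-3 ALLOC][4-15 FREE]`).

Op 1: a = malloc(3) -> a = 0; heap: [0-2 ALLOC][3-29 FREE]
Op 2: b = malloc(7) -> b = 3; heap: [0-2 ALLOC][3-9 ALLOC][10-29 FREE]
Op 3: c = malloc(8) -> c = 10; heap: [0-2 ALLOC][3-9 ALLOC][10-17 ALLOC][18-29 FREE]
Op 4: b = realloc(b, 5) -> b = 3; heap: [0-2 ALLOC][3-7 ALLOC][8-9 FREE][10-17 ALLOC][18-29 FREE]
Op 5: d = malloc(10) -> d = 18; heap: [0-2 ALLOC][3-7 ALLOC][8-9 FREE][10-17 ALLOC][18-27 ALLOC][28-29 FREE]
Op 6: a = realloc(a, 10) -> NULL (a unchanged); heap: [0-2 ALLOC][3-7 ALLOC][8-9 FREE][10-17 ALLOC][18-27 ALLOC][28-29 FREE]
Op 7: b = realloc(b, 9) -> NULL (b unchanged); heap: [0-2 ALLOC][3-7 ALLOC][8-9 FREE][10-17 ALLOC][18-27 ALLOC][28-29 FREE]
free(d): d = 18 -> block [18-27 ALLOC]; mark free, coalesce with adjacent free neighbors -> [0-2 ALLOC][3-7 ALLOC][8-9 FREE][10-17 ALLOC][18-29 FREE]

Answer: [0-2 ALLOC][3-7 ALLOC][8-9 FREE][10-17 ALLOC][18-29 FREE]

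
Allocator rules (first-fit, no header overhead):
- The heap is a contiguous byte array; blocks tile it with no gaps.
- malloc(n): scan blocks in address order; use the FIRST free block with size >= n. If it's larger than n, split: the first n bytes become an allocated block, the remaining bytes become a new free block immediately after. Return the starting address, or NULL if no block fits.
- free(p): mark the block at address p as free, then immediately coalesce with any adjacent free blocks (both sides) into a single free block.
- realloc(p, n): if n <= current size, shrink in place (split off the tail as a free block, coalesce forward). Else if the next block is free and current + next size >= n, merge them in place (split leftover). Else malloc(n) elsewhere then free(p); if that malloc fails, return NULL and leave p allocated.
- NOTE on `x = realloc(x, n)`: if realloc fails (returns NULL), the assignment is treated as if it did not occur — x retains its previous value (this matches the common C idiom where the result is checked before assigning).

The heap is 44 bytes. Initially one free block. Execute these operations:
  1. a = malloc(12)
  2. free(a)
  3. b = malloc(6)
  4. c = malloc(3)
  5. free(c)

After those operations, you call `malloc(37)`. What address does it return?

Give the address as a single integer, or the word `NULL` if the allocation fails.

Op 1: a = malloc(12) -> a = 0; heap: [0-11 ALLOC][12-43 FREE]
Op 2: free(a) -> (freed a); heap: [0-43 FREE]
Op 3: b = malloc(6) -> b = 0; heap: [0-5 ALLOC][6-43 FREE]
Op 4: c = malloc(3) -> c = 6; heap: [0-5 ALLOC][6-8 ALLOC][9-43 FREE]
Op 5: free(c) -> (freed c); heap: [0-5 ALLOC][6-43 FREE]
malloc(37): first-fit scan over [0-5 ALLOC][6-43 FREE] -> 6

Answer: 6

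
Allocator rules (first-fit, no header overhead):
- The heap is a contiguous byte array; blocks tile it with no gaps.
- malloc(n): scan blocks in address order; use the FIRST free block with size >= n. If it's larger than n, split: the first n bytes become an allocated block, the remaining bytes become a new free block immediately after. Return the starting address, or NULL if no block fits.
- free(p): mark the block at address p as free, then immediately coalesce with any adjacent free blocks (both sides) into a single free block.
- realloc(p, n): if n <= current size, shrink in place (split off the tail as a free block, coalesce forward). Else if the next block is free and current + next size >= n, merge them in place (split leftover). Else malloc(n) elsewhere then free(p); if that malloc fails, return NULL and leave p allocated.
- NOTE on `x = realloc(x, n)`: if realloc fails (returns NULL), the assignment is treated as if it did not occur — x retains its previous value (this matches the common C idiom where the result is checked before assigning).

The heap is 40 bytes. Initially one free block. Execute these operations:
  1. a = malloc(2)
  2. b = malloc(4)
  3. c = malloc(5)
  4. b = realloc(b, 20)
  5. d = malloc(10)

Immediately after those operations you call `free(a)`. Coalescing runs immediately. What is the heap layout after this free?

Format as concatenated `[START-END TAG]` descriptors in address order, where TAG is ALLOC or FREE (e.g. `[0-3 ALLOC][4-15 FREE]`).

Answer: [0-5 FREE][6-10 ALLOC][11-30 ALLOC][31-39 FREE]

Derivation:
Op 1: a = malloc(2) -> a = 0; heap: [0-1 ALLOC][2-39 FREE]
Op 2: b = malloc(4) -> b = 2; heap: [0-1 ALLOC][2-5 ALLOC][6-39 FREE]
Op 3: c = malloc(5) -> c = 6; heap: [0-1 ALLOC][2-5 ALLOC][6-10 ALLOC][11-39 FREE]
Op 4: b = realloc(b, 20) -> b = 11; heap: [0-1 ALLOC][2-5 FREE][6-10 ALLOC][11-30 ALLOC][31-39 FREE]
Op 5: d = malloc(10) -> d = NULL; heap: [0-1 ALLOC][2-5 FREE][6-10 ALLOC][11-30 ALLOC][31-39 FREE]
free(a): a = 0 -> block [0-1 ALLOC]; mark free, coalesce with adjacent free neighbors -> [0-5 FREE][6-10 ALLOC][11-30 ALLOC][31-39 FREE]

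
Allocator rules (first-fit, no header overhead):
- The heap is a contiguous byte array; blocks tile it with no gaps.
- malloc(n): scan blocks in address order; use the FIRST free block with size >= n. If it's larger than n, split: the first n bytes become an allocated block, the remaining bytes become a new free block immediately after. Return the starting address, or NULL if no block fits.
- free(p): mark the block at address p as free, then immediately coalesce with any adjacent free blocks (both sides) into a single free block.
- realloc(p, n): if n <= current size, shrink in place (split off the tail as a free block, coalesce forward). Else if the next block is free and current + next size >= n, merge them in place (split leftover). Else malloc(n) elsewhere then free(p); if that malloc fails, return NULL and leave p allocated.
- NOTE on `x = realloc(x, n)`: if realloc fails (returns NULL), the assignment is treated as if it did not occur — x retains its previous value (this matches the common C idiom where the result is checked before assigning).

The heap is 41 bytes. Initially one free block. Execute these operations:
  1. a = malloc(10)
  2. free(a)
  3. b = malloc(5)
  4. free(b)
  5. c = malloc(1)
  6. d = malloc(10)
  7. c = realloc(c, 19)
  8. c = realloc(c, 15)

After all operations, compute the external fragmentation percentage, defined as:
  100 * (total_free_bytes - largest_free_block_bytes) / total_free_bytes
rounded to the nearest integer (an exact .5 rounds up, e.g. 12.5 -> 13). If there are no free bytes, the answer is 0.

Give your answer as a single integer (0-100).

Op 1: a = malloc(10) -> a = 0; heap: [0-9 ALLOC][10-40 FREE]
Op 2: free(a) -> (freed a); heap: [0-40 FREE]
Op 3: b = malloc(5) -> b = 0; heap: [0-4 ALLOC][5-40 FREE]
Op 4: free(b) -> (freed b); heap: [0-40 FREE]
Op 5: c = malloc(1) -> c = 0; heap: [0-0 ALLOC][1-40 FREE]
Op 6: d = malloc(10) -> d = 1; heap: [0-0 ALLOC][1-10 ALLOC][11-40 FREE]
Op 7: c = realloc(c, 19) -> c = 11; heap: [0-0 FREE][1-10 ALLOC][11-29 ALLOC][30-40 FREE]
Op 8: c = realloc(c, 15) -> c = 11; heap: [0-0 FREE][1-10 ALLOC][11-25 ALLOC][26-40 FREE]
Free blocks: [1 15] total_free=16 largest=15 -> 100*(16-15)/16 = 100/16 = 6.25 -> rounds to 6

Answer: 6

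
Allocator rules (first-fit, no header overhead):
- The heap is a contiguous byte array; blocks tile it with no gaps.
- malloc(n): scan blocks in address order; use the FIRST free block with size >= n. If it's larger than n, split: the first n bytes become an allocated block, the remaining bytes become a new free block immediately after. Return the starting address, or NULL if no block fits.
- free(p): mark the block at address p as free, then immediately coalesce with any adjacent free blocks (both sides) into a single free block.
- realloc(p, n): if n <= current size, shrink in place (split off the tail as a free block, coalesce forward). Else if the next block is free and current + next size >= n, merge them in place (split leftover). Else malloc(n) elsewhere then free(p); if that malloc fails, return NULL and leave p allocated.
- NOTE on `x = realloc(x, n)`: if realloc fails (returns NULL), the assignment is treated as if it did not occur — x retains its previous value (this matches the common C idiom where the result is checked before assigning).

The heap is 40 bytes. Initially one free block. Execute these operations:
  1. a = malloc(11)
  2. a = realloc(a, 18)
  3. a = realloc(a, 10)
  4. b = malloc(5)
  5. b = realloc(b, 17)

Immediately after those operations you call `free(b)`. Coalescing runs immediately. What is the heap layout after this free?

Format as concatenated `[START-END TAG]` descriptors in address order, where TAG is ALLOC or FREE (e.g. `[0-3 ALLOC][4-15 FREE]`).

Op 1: a = malloc(11) -> a = 0; heap: [0-10 ALLOC][11-39 FREE]
Op 2: a = realloc(a, 18) -> a = 0; heap: [0-17 ALLOC][18-39 FREE]
Op 3: a = realloc(a, 10) -> a = 0; heap: [0-9 ALLOC][10-39 FREE]
Op 4: b = malloc(5) -> b = 10; heap: [0-9 ALLOC][10-14 ALLOC][15-39 FREE]
Op 5: b = realloc(b, 17) -> b = 10; heap: [0-9 ALLOC][10-26 ALLOC][27-39 FREE]
free(b): b = 10 -> block [10-26 ALLOC]; mark free, coalesce with adjacent free neighbors -> [0-9 ALLOC][10-39 FREE]

Answer: [0-9 ALLOC][10-39 FREE]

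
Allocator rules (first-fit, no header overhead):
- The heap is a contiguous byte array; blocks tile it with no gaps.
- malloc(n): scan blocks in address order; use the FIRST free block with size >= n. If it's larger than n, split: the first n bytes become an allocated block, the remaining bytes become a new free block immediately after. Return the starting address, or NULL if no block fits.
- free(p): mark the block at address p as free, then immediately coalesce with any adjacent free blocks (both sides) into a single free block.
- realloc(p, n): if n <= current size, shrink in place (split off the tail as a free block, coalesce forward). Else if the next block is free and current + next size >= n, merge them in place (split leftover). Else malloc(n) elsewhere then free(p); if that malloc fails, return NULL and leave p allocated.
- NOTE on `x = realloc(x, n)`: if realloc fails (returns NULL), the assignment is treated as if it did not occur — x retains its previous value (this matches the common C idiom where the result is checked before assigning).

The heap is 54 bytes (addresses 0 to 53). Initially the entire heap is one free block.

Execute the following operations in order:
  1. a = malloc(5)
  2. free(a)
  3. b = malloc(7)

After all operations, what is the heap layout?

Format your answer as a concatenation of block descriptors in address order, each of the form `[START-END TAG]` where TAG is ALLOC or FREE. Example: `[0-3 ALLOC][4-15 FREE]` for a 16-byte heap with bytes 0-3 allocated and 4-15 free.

Op 1: a = malloc(5) -> a = 0; heap: [0-4 ALLOC][5-53 FREE]
Op 2: free(a) -> (freed a); heap: [0-53 FREE]
Op 3: b = malloc(7) -> b = 0; heap: [0-6 ALLOC][7-53 FREE]

Answer: [0-6 ALLOC][7-53 FREE]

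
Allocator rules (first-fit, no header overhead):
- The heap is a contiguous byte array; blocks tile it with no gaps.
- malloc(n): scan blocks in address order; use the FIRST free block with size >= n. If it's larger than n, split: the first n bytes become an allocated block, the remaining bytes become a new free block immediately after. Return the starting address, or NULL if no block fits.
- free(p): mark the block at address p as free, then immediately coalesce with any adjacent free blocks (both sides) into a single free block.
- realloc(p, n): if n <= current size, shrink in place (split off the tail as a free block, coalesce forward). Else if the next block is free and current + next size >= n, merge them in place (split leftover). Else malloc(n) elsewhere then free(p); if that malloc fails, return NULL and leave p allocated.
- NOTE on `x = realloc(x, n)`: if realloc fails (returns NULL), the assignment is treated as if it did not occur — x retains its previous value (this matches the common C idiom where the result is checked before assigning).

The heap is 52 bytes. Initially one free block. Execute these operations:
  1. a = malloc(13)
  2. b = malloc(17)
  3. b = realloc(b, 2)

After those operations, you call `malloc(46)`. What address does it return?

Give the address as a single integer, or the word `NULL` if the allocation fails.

Answer: NULL

Derivation:
Op 1: a = malloc(13) -> a = 0; heap: [0-12 ALLOC][13-51 FREE]
Op 2: b = malloc(17) -> b = 13; heap: [0-12 ALLOC][13-29 ALLOC][30-51 FREE]
Op 3: b = realloc(b, 2) -> b = 13; heap: [0-12 ALLOC][13-14 ALLOC][15-51 FREE]
malloc(46): first-fit scan over [0-12 ALLOC][13-14 ALLOC][15-51 FREE] -> NULL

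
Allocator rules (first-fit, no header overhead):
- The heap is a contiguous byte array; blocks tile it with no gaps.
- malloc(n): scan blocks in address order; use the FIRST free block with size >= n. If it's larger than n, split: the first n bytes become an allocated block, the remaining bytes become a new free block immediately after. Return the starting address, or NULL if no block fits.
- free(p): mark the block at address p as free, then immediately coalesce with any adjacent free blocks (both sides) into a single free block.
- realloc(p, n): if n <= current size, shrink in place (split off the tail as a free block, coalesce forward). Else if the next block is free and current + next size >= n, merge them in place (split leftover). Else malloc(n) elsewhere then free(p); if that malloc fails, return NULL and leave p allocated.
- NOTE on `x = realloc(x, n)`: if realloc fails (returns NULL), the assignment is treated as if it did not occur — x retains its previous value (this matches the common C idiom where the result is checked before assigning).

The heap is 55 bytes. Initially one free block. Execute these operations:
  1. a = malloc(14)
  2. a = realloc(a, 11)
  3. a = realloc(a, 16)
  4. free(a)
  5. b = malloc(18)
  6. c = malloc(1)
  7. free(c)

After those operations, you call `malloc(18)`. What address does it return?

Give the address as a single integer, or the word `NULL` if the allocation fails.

Op 1: a = malloc(14) -> a = 0; heap: [0-13 ALLOC][14-54 FREE]
Op 2: a = realloc(a, 11) -> a = 0; heap: [0-10 ALLOC][11-54 FREE]
Op 3: a = realloc(a, 16) -> a = 0; heap: [0-15 ALLOC][16-54 FREE]
Op 4: free(a) -> (freed a); heap: [0-54 FREE]
Op 5: b = malloc(18) -> b = 0; heap: [0-17 ALLOC][18-54 FREE]
Op 6: c = malloc(1) -> c = 18; heap: [0-17 ALLOC][18-18 ALLOC][19-54 FREE]
Op 7: free(c) -> (freed c); heap: [0-17 ALLOC][18-54 FREE]
malloc(18): first-fit scan over [0-17 ALLOC][18-54 FREE] -> 18

Answer: 18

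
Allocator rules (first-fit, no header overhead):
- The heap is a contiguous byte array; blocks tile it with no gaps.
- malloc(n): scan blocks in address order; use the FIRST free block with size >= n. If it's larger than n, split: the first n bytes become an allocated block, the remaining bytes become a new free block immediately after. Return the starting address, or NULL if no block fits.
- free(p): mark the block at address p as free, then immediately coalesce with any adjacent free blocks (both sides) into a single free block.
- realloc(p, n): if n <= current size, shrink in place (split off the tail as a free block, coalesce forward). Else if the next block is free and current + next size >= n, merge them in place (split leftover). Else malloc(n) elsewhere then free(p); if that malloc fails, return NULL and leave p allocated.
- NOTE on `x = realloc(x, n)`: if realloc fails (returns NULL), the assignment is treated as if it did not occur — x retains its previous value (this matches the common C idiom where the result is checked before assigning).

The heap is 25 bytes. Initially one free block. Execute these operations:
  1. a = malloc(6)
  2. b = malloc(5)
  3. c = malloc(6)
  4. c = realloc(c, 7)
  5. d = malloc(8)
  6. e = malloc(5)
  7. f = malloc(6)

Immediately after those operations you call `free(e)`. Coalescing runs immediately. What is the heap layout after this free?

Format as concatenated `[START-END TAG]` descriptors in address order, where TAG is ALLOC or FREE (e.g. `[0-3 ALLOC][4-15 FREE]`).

Answer: [0-5 ALLOC][6-10 ALLOC][11-17 ALLOC][18-24 FREE]

Derivation:
Op 1: a = malloc(6) -> a = 0; heap: [0-5 ALLOC][6-24 FREE]
Op 2: b = malloc(5) -> b = 6; heap: [0-5 ALLOC][6-10 ALLOC][11-24 FREE]
Op 3: c = malloc(6) -> c = 11; heap: [0-5 ALLOC][6-10 ALLOC][11-16 ALLOC][17-24 FREE]
Op 4: c = realloc(c, 7) -> c = 11; heap: [0-5 ALLOC][6-10 ALLOC][11-17 ALLOC][18-24 FREE]
Op 5: d = malloc(8) -> d = NULL; heap: [0-5 ALLOC][6-10 ALLOC][11-17 ALLOC][18-24 FREE]
Op 6: e = malloc(5) -> e = 18; heap: [0-5 ALLOC][6-10 ALLOC][11-17 ALLOC][18-22 ALLOC][23-24 FREE]
Op 7: f = malloc(6) -> f = NULL; heap: [0-5 ALLOC][6-10 ALLOC][11-17 ALLOC][18-22 ALLOC][23-24 FREE]
free(e): e = 18 -> block [18-22 ALLOC]; mark free, coalesce with adjacent free neighbors -> [0-5 ALLOC][6-10 ALLOC][11-17 ALLOC][18-24 FREE]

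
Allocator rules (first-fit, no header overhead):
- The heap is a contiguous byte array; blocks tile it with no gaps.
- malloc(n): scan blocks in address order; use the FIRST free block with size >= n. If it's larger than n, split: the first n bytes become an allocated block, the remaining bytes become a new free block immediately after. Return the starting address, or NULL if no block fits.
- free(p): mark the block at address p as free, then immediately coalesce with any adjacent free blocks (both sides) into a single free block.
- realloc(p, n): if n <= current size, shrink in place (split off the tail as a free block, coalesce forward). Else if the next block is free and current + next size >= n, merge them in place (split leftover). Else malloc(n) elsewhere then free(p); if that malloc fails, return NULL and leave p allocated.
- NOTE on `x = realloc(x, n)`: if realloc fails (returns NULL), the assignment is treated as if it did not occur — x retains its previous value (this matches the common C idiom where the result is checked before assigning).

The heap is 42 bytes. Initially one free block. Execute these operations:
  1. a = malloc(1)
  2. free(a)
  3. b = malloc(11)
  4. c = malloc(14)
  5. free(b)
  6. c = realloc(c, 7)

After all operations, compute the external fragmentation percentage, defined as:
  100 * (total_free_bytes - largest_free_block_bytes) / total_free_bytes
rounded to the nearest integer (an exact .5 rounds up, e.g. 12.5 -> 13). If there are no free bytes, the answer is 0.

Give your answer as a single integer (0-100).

Op 1: a = malloc(1) -> a = 0; heap: [0-0 ALLOC][1-41 FREE]
Op 2: free(a) -> (freed a); heap: [0-41 FREE]
Op 3: b = malloc(11) -> b = 0; heap: [0-10 ALLOC][11-41 FREE]
Op 4: c = malloc(14) -> c = 11; heap: [0-10 ALLOC][11-24 ALLOC][25-41 FREE]
Op 5: free(b) -> (freed b); heap: [0-10 FREE][11-24 ALLOC][25-41 FREE]
Op 6: c = realloc(c, 7) -> c = 11; heap: [0-10 FREE][11-17 ALLOC][18-41 FREE]
Free blocks: [11 24] total_free=35 largest=24 -> 100*(35-24)/35 = 1100/35 ≈ 31.429 -> rounds to 31

Answer: 31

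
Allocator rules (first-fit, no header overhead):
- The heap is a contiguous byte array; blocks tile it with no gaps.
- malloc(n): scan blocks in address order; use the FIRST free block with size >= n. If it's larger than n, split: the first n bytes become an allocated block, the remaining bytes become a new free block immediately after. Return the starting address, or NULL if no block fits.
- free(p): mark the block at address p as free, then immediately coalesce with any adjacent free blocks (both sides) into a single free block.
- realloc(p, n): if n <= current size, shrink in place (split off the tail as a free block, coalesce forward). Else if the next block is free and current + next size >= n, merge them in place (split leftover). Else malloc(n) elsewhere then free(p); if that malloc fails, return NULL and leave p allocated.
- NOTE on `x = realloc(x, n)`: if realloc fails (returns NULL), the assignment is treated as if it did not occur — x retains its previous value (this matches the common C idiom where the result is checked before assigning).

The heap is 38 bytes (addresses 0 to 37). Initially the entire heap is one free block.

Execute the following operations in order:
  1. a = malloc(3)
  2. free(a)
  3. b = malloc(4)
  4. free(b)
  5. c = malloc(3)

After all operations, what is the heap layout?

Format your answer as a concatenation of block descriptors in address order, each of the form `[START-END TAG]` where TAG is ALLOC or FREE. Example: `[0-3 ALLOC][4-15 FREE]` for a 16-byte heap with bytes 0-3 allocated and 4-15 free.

Answer: [0-2 ALLOC][3-37 FREE]

Derivation:
Op 1: a = malloc(3) -> a = 0; heap: [0-2 ALLOC][3-37 FREE]
Op 2: free(a) -> (freed a); heap: [0-37 FREE]
Op 3: b = malloc(4) -> b = 0; heap: [0-3 ALLOC][4-37 FREE]
Op 4: free(b) -> (freed b); heap: [0-37 FREE]
Op 5: c = malloc(3) -> c = 0; heap: [0-2 ALLOC][3-37 FREE]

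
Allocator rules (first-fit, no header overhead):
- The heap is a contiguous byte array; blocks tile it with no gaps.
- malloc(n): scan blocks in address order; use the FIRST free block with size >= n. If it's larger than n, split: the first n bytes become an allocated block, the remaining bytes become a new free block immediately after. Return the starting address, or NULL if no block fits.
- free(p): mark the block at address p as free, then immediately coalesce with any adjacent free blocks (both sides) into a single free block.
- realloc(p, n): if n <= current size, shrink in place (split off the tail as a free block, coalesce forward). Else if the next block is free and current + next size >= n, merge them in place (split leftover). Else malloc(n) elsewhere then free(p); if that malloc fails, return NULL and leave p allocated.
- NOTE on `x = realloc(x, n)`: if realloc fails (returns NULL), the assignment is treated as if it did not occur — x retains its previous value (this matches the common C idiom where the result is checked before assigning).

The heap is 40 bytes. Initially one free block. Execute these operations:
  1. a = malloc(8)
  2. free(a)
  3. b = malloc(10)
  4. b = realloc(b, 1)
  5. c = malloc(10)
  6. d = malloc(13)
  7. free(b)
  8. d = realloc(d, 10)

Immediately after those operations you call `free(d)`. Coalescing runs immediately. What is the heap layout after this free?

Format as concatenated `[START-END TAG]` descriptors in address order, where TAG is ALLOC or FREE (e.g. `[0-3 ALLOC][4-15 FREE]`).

Answer: [0-0 FREE][1-10 ALLOC][11-39 FREE]

Derivation:
Op 1: a = malloc(8) -> a = 0; heap: [0-7 ALLOC][8-39 FREE]
Op 2: free(a) -> (freed a); heap: [0-39 FREE]
Op 3: b = malloc(10) -> b = 0; heap: [0-9 ALLOC][10-39 FREE]
Op 4: b = realloc(b, 1) -> b = 0; heap: [0-0 ALLOC][1-39 FREE]
Op 5: c = malloc(10) -> c = 1; heap: [0-0 ALLOC][1-10 ALLOC][11-39 FREE]
Op 6: d = malloc(13) -> d = 11; heap: [0-0 ALLOC][1-10 ALLOC][11-23 ALLOC][24-39 FREE]
Op 7: free(b) -> (freed b); heap: [0-0 FREE][1-10 ALLOC][11-23 ALLOC][24-39 FREE]
Op 8: d = realloc(d, 10) -> d = 11; heap: [0-0 FREE][1-10 ALLOC][11-20 ALLOC][21-39 FREE]
free(d): d = 11 -> block [11-20 ALLOC]; mark free, coalesce with adjacent free neighbors -> [0-0 FREE][1-10 ALLOC][11-39 FREE]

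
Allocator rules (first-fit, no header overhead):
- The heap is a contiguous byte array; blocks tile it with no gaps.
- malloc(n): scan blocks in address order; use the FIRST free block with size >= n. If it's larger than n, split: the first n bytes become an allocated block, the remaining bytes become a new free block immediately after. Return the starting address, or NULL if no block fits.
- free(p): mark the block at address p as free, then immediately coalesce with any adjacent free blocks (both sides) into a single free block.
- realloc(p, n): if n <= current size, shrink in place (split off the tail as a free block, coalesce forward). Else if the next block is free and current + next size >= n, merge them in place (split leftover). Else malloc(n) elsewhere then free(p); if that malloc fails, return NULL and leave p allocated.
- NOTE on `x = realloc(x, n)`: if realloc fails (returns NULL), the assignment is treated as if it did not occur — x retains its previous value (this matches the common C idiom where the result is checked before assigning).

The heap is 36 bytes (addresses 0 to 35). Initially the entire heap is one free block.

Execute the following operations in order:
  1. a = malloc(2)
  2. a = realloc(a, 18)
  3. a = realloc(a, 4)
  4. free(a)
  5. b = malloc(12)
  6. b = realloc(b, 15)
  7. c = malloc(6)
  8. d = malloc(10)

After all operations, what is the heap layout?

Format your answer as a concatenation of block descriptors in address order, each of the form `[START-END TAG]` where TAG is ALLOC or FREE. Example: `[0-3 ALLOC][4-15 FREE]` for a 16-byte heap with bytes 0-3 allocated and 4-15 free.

Op 1: a = malloc(2) -> a = 0; heap: [0-1 ALLOC][2-35 FREE]
Op 2: a = realloc(a, 18) -> a = 0; heap: [0-17 ALLOC][18-35 FREE]
Op 3: a = realloc(a, 4) -> a = 0; heap: [0-3 ALLOC][4-35 FREE]
Op 4: free(a) -> (freed a); heap: [0-35 FREE]
Op 5: b = malloc(12) -> b = 0; heap: [0-11 ALLOC][12-35 FREE]
Op 6: b = realloc(b, 15) -> b = 0; heap: [0-14 ALLOC][15-35 FREE]
Op 7: c = malloc(6) -> c = 15; heap: [0-14 ALLOC][15-20 ALLOC][21-35 FREE]
Op 8: d = malloc(10) -> d = 21; heap: [0-14 ALLOC][15-20 ALLOC][21-30 ALLOC][31-35 FREE]

Answer: [0-14 ALLOC][15-20 ALLOC][21-30 ALLOC][31-35 FREE]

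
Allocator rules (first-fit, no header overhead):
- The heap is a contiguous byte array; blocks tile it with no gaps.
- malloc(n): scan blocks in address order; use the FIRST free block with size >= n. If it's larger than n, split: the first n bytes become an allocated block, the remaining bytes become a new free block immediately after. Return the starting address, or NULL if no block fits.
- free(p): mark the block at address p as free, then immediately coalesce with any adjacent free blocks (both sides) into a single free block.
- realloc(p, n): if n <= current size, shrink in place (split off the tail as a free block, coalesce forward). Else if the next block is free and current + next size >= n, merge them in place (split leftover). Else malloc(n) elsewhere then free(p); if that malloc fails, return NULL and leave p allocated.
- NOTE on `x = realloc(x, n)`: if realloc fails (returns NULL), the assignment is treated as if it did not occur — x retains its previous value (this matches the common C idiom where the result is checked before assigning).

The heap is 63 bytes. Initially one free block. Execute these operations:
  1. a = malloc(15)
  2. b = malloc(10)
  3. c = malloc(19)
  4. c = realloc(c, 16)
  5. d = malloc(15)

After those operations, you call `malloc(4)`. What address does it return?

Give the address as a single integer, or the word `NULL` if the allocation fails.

Op 1: a = malloc(15) -> a = 0; heap: [0-14 ALLOC][15-62 FREE]
Op 2: b = malloc(10) -> b = 15; heap: [0-14 ALLOC][15-24 ALLOC][25-62 FREE]
Op 3: c = malloc(19) -> c = 25; heap: [0-14 ALLOC][15-24 ALLOC][25-43 ALLOC][44-62 FREE]
Op 4: c = realloc(c, 16) -> c = 25; heap: [0-14 ALLOC][15-24 ALLOC][25-40 ALLOC][41-62 FREE]
Op 5: d = malloc(15) -> d = 41; heap: [0-14 ALLOC][15-24 ALLOC][25-40 ALLOC][41-55 ALLOC][56-62 FREE]
malloc(4): first-fit scan over [0-14 ALLOC][15-24 ALLOC][25-40 ALLOC][41-55 ALLOC][56-62 FREE] -> 56

Answer: 56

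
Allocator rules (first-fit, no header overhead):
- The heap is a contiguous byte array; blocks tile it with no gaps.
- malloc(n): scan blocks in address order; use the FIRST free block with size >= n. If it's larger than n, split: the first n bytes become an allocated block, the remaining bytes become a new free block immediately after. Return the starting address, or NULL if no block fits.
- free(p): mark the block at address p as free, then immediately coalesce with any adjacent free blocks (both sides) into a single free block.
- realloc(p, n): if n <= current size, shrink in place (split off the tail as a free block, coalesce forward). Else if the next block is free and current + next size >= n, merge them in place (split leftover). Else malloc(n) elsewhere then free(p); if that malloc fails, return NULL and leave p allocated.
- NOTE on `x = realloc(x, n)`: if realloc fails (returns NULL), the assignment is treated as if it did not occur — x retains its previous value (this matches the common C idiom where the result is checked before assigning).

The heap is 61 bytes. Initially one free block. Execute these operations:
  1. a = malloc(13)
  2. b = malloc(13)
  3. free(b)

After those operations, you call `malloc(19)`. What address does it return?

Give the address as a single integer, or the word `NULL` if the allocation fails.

Op 1: a = malloc(13) -> a = 0; heap: [0-12 ALLOC][13-60 FREE]
Op 2: b = malloc(13) -> b = 13; heap: [0-12 ALLOC][13-25 ALLOC][26-60 FREE]
Op 3: free(b) -> (freed b); heap: [0-12 ALLOC][13-60 FREE]
malloc(19): first-fit scan over [0-12 ALLOC][13-60 FREE] -> 13

Answer: 13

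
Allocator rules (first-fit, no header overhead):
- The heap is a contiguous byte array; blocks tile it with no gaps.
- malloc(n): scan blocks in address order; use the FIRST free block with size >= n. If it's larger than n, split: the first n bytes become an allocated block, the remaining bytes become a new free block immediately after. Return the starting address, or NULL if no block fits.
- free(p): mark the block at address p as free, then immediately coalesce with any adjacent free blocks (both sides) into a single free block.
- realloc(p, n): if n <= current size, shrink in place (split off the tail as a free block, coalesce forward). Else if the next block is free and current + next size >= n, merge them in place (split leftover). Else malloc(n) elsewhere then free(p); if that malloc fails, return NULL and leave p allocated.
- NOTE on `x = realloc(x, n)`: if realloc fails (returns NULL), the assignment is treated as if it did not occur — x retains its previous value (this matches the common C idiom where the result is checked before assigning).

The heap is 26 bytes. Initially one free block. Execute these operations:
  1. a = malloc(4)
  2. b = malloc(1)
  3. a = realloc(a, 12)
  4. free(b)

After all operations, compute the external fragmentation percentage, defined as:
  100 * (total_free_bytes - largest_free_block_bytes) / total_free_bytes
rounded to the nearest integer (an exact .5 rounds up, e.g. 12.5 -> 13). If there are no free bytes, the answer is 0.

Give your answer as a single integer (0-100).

Answer: 36

Derivation:
Op 1: a = malloc(4) -> a = 0; heap: [0-3 ALLOC][4-25 FREE]
Op 2: b = malloc(1) -> b = 4; heap: [0-3 ALLOC][4-4 ALLOC][5-25 FREE]
Op 3: a = realloc(a, 12) -> a = 5; heap: [0-3 FREE][4-4 ALLOC][5-16 ALLOC][17-25 FREE]
Op 4: free(b) -> (freed b); heap: [0-4 FREE][5-16 ALLOC][17-25 FREE]
Free blocks: [5 9] total_free=14 largest=9 -> 100*(14-9)/14 = 500/14 ≈ 35.714 -> rounds to 36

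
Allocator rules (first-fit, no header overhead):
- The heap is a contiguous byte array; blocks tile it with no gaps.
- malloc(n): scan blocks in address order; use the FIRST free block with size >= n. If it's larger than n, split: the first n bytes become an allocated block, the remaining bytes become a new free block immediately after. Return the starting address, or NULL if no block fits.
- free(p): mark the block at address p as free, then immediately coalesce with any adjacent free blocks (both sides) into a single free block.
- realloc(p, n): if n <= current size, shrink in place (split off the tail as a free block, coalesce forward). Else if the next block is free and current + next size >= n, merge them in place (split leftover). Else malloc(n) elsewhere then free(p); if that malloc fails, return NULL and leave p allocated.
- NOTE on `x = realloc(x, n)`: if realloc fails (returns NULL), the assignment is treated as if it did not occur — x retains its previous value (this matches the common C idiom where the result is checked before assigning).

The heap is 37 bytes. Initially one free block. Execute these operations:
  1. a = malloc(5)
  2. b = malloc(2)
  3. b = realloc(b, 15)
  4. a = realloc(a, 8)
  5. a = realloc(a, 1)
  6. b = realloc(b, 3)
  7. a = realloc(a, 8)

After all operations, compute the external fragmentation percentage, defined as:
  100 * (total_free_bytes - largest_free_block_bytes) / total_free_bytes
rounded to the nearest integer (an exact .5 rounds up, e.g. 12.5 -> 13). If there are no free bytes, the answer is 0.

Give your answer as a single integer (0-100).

Op 1: a = malloc(5) -> a = 0; heap: [0-4 ALLOC][5-36 FREE]
Op 2: b = malloc(2) -> b = 5; heap: [0-4 ALLOC][5-6 ALLOC][7-36 FREE]
Op 3: b = realloc(b, 15) -> b = 5; heap: [0-4 ALLOC][5-19 ALLOC][20-36 FREE]
Op 4: a = realloc(a, 8) -> a = 20; heap: [0-4 FREE][5-19 ALLOC][20-27 ALLOC][28-36 FREE]
Op 5: a = realloc(a, 1) -> a = 20; heap: [0-4 FREE][5-19 ALLOC][20-20 ALLOC][21-36 FREE]
Op 6: b = realloc(b, 3) -> b = 5; heap: [0-4 FREE][5-7 ALLOC][8-19 FREE][20-20 ALLOC][21-36 FREE]
Op 7: a = realloc(a, 8) -> a = 20; heap: [0-4 FREE][5-7 ALLOC][8-19 FREE][20-27 ALLOC][28-36 FREE]
Free blocks: [5 12 9] total_free=26 largest=12 -> 100*(26-12)/26 = 1400/26 ≈ 53.846 -> rounds to 54

Answer: 54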